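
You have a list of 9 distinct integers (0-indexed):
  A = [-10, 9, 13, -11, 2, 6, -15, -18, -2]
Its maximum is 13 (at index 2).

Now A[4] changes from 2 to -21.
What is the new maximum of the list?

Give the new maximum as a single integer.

Answer: 13

Derivation:
Old max = 13 (at index 2)
Change: A[4] 2 -> -21
Changed element was NOT the old max.
  New max = max(old_max, new_val) = max(13, -21) = 13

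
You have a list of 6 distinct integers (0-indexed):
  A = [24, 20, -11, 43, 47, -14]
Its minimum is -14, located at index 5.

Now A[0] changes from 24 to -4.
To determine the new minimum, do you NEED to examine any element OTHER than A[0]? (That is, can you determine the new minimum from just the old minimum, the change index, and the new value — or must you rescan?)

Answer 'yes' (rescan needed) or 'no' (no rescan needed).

Answer: no

Derivation:
Old min = -14 at index 5
Change at index 0: 24 -> -4
Index 0 was NOT the min. New min = min(-14, -4). No rescan of other elements needed.
Needs rescan: no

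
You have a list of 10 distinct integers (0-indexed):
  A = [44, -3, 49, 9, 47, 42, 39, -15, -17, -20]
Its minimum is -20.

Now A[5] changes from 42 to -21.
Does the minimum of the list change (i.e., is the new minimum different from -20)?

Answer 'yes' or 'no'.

Old min = -20
Change: A[5] 42 -> -21
Changed element was NOT the min; min changes only if -21 < -20.
New min = -21; changed? yes

Answer: yes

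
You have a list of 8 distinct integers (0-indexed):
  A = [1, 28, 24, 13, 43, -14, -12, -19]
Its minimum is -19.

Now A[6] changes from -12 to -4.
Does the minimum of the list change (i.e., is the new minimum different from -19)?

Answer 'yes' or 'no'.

Old min = -19
Change: A[6] -12 -> -4
Changed element was NOT the min; min changes only if -4 < -19.
New min = -19; changed? no

Answer: no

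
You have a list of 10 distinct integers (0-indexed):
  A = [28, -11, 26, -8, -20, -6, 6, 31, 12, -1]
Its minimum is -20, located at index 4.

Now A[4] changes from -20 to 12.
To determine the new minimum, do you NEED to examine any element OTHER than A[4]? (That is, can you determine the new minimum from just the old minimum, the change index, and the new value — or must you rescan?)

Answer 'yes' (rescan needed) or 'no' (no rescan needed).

Old min = -20 at index 4
Change at index 4: -20 -> 12
Index 4 WAS the min and new value 12 > old min -20. Must rescan other elements to find the new min.
Needs rescan: yes

Answer: yes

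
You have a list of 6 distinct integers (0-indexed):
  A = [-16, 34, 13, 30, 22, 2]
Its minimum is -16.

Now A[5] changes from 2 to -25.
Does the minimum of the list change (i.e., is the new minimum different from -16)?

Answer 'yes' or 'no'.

Answer: yes

Derivation:
Old min = -16
Change: A[5] 2 -> -25
Changed element was NOT the min; min changes only if -25 < -16.
New min = -25; changed? yes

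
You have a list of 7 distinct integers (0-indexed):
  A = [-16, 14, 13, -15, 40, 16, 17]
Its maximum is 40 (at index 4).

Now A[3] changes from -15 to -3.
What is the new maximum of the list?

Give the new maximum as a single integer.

Old max = 40 (at index 4)
Change: A[3] -15 -> -3
Changed element was NOT the old max.
  New max = max(old_max, new_val) = max(40, -3) = 40

Answer: 40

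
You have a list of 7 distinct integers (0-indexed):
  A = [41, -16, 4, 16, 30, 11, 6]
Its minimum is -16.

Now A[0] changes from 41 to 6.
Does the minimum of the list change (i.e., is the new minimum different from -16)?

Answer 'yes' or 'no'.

Old min = -16
Change: A[0] 41 -> 6
Changed element was NOT the min; min changes only if 6 < -16.
New min = -16; changed? no

Answer: no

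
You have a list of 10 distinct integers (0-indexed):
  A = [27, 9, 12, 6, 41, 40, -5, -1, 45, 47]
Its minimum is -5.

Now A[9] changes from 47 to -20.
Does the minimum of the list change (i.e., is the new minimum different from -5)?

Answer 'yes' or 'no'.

Old min = -5
Change: A[9] 47 -> -20
Changed element was NOT the min; min changes only if -20 < -5.
New min = -20; changed? yes

Answer: yes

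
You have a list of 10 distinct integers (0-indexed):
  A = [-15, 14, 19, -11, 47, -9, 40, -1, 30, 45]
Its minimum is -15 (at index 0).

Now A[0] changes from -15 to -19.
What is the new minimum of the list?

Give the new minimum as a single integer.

Answer: -19

Derivation:
Old min = -15 (at index 0)
Change: A[0] -15 -> -19
Changed element WAS the min. Need to check: is -19 still <= all others?
  Min of remaining elements: -11
  New min = min(-19, -11) = -19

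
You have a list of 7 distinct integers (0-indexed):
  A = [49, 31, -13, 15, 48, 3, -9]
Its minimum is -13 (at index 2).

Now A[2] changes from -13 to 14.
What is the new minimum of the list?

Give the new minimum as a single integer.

Answer: -9

Derivation:
Old min = -13 (at index 2)
Change: A[2] -13 -> 14
Changed element WAS the min. Need to check: is 14 still <= all others?
  Min of remaining elements: -9
  New min = min(14, -9) = -9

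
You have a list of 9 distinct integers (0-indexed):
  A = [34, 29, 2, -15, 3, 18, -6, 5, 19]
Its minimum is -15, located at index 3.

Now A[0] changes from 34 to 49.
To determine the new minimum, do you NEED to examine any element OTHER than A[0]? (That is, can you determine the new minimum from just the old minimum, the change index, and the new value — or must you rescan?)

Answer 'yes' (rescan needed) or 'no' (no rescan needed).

Old min = -15 at index 3
Change at index 0: 34 -> 49
Index 0 was NOT the min. New min = min(-15, 49). No rescan of other elements needed.
Needs rescan: no

Answer: no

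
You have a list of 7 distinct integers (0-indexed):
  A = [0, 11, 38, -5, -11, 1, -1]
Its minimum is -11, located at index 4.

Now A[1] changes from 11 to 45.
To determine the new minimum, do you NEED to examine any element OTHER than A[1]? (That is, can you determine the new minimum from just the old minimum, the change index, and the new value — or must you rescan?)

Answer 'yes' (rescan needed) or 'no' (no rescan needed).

Answer: no

Derivation:
Old min = -11 at index 4
Change at index 1: 11 -> 45
Index 1 was NOT the min. New min = min(-11, 45). No rescan of other elements needed.
Needs rescan: no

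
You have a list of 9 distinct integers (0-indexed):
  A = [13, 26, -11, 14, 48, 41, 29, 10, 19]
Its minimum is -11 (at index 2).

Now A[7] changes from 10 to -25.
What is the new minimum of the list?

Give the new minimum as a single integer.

Old min = -11 (at index 2)
Change: A[7] 10 -> -25
Changed element was NOT the old min.
  New min = min(old_min, new_val) = min(-11, -25) = -25

Answer: -25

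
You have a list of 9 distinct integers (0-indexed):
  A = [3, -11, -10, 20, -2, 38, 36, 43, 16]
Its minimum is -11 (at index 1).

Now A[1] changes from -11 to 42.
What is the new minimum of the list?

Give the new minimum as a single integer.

Old min = -11 (at index 1)
Change: A[1] -11 -> 42
Changed element WAS the min. Need to check: is 42 still <= all others?
  Min of remaining elements: -10
  New min = min(42, -10) = -10

Answer: -10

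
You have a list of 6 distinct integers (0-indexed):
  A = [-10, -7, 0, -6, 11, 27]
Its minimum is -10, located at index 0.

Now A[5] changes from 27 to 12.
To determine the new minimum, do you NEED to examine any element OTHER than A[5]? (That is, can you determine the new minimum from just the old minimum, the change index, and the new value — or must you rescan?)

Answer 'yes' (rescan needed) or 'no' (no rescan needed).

Old min = -10 at index 0
Change at index 5: 27 -> 12
Index 5 was NOT the min. New min = min(-10, 12). No rescan of other elements needed.
Needs rescan: no

Answer: no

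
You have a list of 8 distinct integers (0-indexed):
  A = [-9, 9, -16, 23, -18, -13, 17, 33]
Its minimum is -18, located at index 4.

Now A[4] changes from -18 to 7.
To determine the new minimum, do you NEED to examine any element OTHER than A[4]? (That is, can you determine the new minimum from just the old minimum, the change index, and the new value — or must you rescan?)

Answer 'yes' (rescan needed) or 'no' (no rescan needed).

Old min = -18 at index 4
Change at index 4: -18 -> 7
Index 4 WAS the min and new value 7 > old min -18. Must rescan other elements to find the new min.
Needs rescan: yes

Answer: yes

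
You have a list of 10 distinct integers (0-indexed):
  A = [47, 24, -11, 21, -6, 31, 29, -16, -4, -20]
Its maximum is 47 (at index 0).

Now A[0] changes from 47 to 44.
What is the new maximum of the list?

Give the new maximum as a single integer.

Answer: 44

Derivation:
Old max = 47 (at index 0)
Change: A[0] 47 -> 44
Changed element WAS the max -> may need rescan.
  Max of remaining elements: 31
  New max = max(44, 31) = 44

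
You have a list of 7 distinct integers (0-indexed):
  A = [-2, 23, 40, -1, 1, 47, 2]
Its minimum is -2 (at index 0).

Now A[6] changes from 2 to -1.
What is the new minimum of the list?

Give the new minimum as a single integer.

Old min = -2 (at index 0)
Change: A[6] 2 -> -1
Changed element was NOT the old min.
  New min = min(old_min, new_val) = min(-2, -1) = -2

Answer: -2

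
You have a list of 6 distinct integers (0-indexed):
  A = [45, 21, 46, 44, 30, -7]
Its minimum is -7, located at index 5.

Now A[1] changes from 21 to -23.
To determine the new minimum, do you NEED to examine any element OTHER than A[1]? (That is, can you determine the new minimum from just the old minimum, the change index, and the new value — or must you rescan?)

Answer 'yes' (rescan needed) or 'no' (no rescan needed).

Old min = -7 at index 5
Change at index 1: 21 -> -23
Index 1 was NOT the min. New min = min(-7, -23). No rescan of other elements needed.
Needs rescan: no

Answer: no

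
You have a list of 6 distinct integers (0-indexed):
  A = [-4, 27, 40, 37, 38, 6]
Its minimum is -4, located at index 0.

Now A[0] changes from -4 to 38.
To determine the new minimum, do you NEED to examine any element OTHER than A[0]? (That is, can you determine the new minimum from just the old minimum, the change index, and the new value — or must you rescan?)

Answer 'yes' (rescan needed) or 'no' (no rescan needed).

Old min = -4 at index 0
Change at index 0: -4 -> 38
Index 0 WAS the min and new value 38 > old min -4. Must rescan other elements to find the new min.
Needs rescan: yes

Answer: yes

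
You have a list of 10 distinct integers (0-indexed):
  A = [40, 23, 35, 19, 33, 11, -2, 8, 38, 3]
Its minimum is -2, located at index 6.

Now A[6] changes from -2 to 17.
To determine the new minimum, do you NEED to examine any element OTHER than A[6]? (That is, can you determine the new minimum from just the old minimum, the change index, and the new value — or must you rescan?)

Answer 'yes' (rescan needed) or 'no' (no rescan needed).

Old min = -2 at index 6
Change at index 6: -2 -> 17
Index 6 WAS the min and new value 17 > old min -2. Must rescan other elements to find the new min.
Needs rescan: yes

Answer: yes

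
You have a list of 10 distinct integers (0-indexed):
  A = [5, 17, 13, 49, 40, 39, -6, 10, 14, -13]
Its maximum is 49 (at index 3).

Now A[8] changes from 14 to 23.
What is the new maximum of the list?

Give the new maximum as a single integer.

Answer: 49

Derivation:
Old max = 49 (at index 3)
Change: A[8] 14 -> 23
Changed element was NOT the old max.
  New max = max(old_max, new_val) = max(49, 23) = 49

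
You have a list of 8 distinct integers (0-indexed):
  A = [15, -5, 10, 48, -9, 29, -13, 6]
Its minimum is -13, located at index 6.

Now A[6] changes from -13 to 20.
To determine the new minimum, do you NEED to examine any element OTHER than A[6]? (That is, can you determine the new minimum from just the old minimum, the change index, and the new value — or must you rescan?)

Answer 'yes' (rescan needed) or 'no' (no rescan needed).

Answer: yes

Derivation:
Old min = -13 at index 6
Change at index 6: -13 -> 20
Index 6 WAS the min and new value 20 > old min -13. Must rescan other elements to find the new min.
Needs rescan: yes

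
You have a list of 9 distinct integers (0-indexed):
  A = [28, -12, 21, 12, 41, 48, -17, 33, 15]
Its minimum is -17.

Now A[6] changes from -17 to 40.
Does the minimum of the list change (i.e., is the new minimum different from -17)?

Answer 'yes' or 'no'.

Old min = -17
Change: A[6] -17 -> 40
Changed element was the min; new min must be rechecked.
New min = -12; changed? yes

Answer: yes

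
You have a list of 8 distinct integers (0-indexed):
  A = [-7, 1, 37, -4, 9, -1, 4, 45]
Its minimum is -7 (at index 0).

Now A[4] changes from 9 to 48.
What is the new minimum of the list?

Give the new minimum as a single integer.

Answer: -7

Derivation:
Old min = -7 (at index 0)
Change: A[4] 9 -> 48
Changed element was NOT the old min.
  New min = min(old_min, new_val) = min(-7, 48) = -7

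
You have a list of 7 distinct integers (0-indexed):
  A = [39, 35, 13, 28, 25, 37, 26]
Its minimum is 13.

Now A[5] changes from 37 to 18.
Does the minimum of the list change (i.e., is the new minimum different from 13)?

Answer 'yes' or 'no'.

Answer: no

Derivation:
Old min = 13
Change: A[5] 37 -> 18
Changed element was NOT the min; min changes only if 18 < 13.
New min = 13; changed? no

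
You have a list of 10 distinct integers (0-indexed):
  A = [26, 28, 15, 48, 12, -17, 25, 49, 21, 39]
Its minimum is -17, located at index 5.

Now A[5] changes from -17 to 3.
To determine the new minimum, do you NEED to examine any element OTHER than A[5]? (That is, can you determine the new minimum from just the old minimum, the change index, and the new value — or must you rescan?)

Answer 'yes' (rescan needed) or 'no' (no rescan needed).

Answer: yes

Derivation:
Old min = -17 at index 5
Change at index 5: -17 -> 3
Index 5 WAS the min and new value 3 > old min -17. Must rescan other elements to find the new min.
Needs rescan: yes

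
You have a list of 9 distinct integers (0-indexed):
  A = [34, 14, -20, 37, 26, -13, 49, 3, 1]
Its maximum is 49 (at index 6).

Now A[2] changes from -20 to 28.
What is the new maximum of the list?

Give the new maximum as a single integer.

Old max = 49 (at index 6)
Change: A[2] -20 -> 28
Changed element was NOT the old max.
  New max = max(old_max, new_val) = max(49, 28) = 49

Answer: 49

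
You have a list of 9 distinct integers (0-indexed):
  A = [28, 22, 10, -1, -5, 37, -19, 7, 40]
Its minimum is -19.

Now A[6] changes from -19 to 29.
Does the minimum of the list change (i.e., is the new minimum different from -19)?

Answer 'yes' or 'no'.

Old min = -19
Change: A[6] -19 -> 29
Changed element was the min; new min must be rechecked.
New min = -5; changed? yes

Answer: yes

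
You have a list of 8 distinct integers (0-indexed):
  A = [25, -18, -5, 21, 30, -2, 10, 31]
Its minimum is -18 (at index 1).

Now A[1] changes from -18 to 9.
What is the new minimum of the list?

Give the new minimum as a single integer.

Old min = -18 (at index 1)
Change: A[1] -18 -> 9
Changed element WAS the min. Need to check: is 9 still <= all others?
  Min of remaining elements: -5
  New min = min(9, -5) = -5

Answer: -5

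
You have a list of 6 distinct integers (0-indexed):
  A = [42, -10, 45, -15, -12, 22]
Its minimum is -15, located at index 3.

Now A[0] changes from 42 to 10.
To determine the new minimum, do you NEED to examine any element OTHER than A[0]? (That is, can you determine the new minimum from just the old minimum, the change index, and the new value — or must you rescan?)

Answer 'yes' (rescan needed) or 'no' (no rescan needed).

Answer: no

Derivation:
Old min = -15 at index 3
Change at index 0: 42 -> 10
Index 0 was NOT the min. New min = min(-15, 10). No rescan of other elements needed.
Needs rescan: no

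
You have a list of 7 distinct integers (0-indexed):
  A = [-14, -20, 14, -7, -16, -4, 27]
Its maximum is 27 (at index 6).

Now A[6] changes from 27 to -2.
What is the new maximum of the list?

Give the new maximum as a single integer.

Answer: 14

Derivation:
Old max = 27 (at index 6)
Change: A[6] 27 -> -2
Changed element WAS the max -> may need rescan.
  Max of remaining elements: 14
  New max = max(-2, 14) = 14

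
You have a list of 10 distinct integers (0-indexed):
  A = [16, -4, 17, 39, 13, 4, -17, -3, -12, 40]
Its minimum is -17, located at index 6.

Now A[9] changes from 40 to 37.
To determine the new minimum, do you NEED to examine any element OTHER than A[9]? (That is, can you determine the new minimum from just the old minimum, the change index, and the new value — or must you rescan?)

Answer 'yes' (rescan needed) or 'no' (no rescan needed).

Answer: no

Derivation:
Old min = -17 at index 6
Change at index 9: 40 -> 37
Index 9 was NOT the min. New min = min(-17, 37). No rescan of other elements needed.
Needs rescan: no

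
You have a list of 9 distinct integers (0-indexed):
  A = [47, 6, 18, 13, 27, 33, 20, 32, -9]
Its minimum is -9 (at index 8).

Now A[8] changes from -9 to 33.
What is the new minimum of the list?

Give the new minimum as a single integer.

Answer: 6

Derivation:
Old min = -9 (at index 8)
Change: A[8] -9 -> 33
Changed element WAS the min. Need to check: is 33 still <= all others?
  Min of remaining elements: 6
  New min = min(33, 6) = 6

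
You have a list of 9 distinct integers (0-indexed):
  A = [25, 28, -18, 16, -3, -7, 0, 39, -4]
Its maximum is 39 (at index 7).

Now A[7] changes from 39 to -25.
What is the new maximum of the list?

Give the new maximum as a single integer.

Answer: 28

Derivation:
Old max = 39 (at index 7)
Change: A[7] 39 -> -25
Changed element WAS the max -> may need rescan.
  Max of remaining elements: 28
  New max = max(-25, 28) = 28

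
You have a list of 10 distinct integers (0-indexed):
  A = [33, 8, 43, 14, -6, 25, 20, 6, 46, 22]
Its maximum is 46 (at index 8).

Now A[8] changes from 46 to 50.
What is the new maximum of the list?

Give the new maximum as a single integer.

Answer: 50

Derivation:
Old max = 46 (at index 8)
Change: A[8] 46 -> 50
Changed element WAS the max -> may need rescan.
  Max of remaining elements: 43
  New max = max(50, 43) = 50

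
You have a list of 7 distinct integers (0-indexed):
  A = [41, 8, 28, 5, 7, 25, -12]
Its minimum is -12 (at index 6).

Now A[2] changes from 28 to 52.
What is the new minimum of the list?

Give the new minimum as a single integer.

Old min = -12 (at index 6)
Change: A[2] 28 -> 52
Changed element was NOT the old min.
  New min = min(old_min, new_val) = min(-12, 52) = -12

Answer: -12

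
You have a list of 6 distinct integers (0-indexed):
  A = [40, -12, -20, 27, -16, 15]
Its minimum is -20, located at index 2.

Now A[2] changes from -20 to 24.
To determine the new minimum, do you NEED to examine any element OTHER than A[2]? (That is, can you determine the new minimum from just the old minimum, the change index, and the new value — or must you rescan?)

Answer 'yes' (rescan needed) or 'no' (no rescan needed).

Old min = -20 at index 2
Change at index 2: -20 -> 24
Index 2 WAS the min and new value 24 > old min -20. Must rescan other elements to find the new min.
Needs rescan: yes

Answer: yes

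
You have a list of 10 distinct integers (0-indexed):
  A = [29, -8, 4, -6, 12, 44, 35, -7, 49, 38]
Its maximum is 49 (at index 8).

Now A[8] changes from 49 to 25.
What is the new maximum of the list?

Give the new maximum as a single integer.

Answer: 44

Derivation:
Old max = 49 (at index 8)
Change: A[8] 49 -> 25
Changed element WAS the max -> may need rescan.
  Max of remaining elements: 44
  New max = max(25, 44) = 44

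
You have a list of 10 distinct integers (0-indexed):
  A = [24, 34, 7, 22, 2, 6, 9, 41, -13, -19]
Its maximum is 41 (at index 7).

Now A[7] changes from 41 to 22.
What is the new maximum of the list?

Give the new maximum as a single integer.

Answer: 34

Derivation:
Old max = 41 (at index 7)
Change: A[7] 41 -> 22
Changed element WAS the max -> may need rescan.
  Max of remaining elements: 34
  New max = max(22, 34) = 34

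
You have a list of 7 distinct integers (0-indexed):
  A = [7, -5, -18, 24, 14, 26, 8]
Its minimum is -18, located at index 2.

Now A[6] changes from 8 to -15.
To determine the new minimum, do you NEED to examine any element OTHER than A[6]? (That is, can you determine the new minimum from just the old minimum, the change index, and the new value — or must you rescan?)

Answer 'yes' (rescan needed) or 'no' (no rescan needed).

Answer: no

Derivation:
Old min = -18 at index 2
Change at index 6: 8 -> -15
Index 6 was NOT the min. New min = min(-18, -15). No rescan of other elements needed.
Needs rescan: no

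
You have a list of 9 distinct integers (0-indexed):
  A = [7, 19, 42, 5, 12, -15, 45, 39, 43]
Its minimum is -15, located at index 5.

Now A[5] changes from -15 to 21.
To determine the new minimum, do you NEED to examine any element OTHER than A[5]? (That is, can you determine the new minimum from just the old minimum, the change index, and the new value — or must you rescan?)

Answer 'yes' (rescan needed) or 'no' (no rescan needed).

Answer: yes

Derivation:
Old min = -15 at index 5
Change at index 5: -15 -> 21
Index 5 WAS the min and new value 21 > old min -15. Must rescan other elements to find the new min.
Needs rescan: yes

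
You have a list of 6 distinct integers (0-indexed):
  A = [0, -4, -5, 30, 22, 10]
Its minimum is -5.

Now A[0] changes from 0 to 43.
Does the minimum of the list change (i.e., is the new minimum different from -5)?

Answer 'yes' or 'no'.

Old min = -5
Change: A[0] 0 -> 43
Changed element was NOT the min; min changes only if 43 < -5.
New min = -5; changed? no

Answer: no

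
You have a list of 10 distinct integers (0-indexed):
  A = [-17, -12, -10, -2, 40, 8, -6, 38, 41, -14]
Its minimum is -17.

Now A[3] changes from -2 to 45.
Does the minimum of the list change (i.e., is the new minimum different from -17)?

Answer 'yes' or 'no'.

Answer: no

Derivation:
Old min = -17
Change: A[3] -2 -> 45
Changed element was NOT the min; min changes only if 45 < -17.
New min = -17; changed? no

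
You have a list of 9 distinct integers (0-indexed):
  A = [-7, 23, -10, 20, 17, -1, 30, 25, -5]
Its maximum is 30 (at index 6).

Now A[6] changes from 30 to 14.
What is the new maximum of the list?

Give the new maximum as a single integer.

Answer: 25

Derivation:
Old max = 30 (at index 6)
Change: A[6] 30 -> 14
Changed element WAS the max -> may need rescan.
  Max of remaining elements: 25
  New max = max(14, 25) = 25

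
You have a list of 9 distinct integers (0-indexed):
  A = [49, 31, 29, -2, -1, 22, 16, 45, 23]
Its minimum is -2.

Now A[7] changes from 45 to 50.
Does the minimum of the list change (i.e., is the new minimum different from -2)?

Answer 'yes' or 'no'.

Answer: no

Derivation:
Old min = -2
Change: A[7] 45 -> 50
Changed element was NOT the min; min changes only if 50 < -2.
New min = -2; changed? no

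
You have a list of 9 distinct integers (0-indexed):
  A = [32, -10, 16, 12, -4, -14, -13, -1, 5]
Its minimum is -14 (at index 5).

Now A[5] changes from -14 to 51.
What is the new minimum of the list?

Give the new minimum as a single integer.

Answer: -13

Derivation:
Old min = -14 (at index 5)
Change: A[5] -14 -> 51
Changed element WAS the min. Need to check: is 51 still <= all others?
  Min of remaining elements: -13
  New min = min(51, -13) = -13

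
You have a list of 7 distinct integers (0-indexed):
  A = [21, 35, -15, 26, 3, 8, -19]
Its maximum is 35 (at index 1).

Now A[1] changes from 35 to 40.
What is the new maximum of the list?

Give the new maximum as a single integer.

Old max = 35 (at index 1)
Change: A[1] 35 -> 40
Changed element WAS the max -> may need rescan.
  Max of remaining elements: 26
  New max = max(40, 26) = 40

Answer: 40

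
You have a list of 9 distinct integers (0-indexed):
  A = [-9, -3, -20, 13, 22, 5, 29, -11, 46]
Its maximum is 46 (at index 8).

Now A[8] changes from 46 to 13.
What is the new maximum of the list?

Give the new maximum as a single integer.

Old max = 46 (at index 8)
Change: A[8] 46 -> 13
Changed element WAS the max -> may need rescan.
  Max of remaining elements: 29
  New max = max(13, 29) = 29

Answer: 29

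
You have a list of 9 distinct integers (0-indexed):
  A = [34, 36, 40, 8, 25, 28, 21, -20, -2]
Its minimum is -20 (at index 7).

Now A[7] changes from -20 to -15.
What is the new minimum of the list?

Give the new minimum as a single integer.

Answer: -15

Derivation:
Old min = -20 (at index 7)
Change: A[7] -20 -> -15
Changed element WAS the min. Need to check: is -15 still <= all others?
  Min of remaining elements: -2
  New min = min(-15, -2) = -15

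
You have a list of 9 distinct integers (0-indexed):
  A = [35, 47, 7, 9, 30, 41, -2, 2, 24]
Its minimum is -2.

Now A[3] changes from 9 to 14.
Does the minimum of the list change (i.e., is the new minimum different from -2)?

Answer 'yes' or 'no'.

Answer: no

Derivation:
Old min = -2
Change: A[3] 9 -> 14
Changed element was NOT the min; min changes only if 14 < -2.
New min = -2; changed? no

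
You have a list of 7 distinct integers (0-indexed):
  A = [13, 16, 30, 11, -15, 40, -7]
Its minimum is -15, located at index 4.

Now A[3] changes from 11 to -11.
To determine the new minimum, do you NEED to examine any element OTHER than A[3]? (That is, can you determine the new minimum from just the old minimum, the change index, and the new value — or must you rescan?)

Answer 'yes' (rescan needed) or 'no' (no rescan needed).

Old min = -15 at index 4
Change at index 3: 11 -> -11
Index 3 was NOT the min. New min = min(-15, -11). No rescan of other elements needed.
Needs rescan: no

Answer: no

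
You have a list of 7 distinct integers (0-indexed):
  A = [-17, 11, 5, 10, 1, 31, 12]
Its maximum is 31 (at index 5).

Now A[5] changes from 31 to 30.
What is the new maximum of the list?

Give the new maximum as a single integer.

Answer: 30

Derivation:
Old max = 31 (at index 5)
Change: A[5] 31 -> 30
Changed element WAS the max -> may need rescan.
  Max of remaining elements: 12
  New max = max(30, 12) = 30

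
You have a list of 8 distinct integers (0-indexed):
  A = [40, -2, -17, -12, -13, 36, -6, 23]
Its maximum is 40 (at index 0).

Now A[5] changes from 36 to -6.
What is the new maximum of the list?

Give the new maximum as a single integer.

Old max = 40 (at index 0)
Change: A[5] 36 -> -6
Changed element was NOT the old max.
  New max = max(old_max, new_val) = max(40, -6) = 40

Answer: 40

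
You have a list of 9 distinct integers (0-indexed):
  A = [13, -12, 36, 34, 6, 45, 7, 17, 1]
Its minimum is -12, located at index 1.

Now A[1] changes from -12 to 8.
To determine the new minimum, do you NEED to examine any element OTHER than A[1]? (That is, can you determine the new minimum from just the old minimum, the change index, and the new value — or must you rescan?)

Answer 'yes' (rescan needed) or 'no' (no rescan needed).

Old min = -12 at index 1
Change at index 1: -12 -> 8
Index 1 WAS the min and new value 8 > old min -12. Must rescan other elements to find the new min.
Needs rescan: yes

Answer: yes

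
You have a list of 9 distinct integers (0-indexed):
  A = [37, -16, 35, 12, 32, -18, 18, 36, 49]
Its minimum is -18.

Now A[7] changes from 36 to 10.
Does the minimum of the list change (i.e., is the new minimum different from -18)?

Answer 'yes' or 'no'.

Answer: no

Derivation:
Old min = -18
Change: A[7] 36 -> 10
Changed element was NOT the min; min changes only if 10 < -18.
New min = -18; changed? no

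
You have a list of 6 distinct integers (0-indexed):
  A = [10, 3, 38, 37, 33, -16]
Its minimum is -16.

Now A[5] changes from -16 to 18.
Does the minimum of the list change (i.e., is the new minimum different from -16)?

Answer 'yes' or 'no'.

Old min = -16
Change: A[5] -16 -> 18
Changed element was the min; new min must be rechecked.
New min = 3; changed? yes

Answer: yes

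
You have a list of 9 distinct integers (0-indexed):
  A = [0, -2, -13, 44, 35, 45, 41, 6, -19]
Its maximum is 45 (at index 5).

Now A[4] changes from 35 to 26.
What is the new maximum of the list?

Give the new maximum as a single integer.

Old max = 45 (at index 5)
Change: A[4] 35 -> 26
Changed element was NOT the old max.
  New max = max(old_max, new_val) = max(45, 26) = 45

Answer: 45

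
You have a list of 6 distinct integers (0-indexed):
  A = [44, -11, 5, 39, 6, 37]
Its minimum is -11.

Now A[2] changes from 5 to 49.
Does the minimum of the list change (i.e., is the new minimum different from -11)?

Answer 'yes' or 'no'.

Answer: no

Derivation:
Old min = -11
Change: A[2] 5 -> 49
Changed element was NOT the min; min changes only if 49 < -11.
New min = -11; changed? no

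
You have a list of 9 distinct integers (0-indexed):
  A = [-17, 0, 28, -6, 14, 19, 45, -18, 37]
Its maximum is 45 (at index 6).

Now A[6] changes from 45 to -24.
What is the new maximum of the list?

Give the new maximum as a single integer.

Old max = 45 (at index 6)
Change: A[6] 45 -> -24
Changed element WAS the max -> may need rescan.
  Max of remaining elements: 37
  New max = max(-24, 37) = 37

Answer: 37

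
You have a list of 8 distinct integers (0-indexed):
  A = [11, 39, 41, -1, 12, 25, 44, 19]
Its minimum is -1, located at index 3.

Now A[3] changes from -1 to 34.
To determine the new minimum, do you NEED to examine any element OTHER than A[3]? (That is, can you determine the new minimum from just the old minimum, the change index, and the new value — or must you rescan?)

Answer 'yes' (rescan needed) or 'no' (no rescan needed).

Old min = -1 at index 3
Change at index 3: -1 -> 34
Index 3 WAS the min and new value 34 > old min -1. Must rescan other elements to find the new min.
Needs rescan: yes

Answer: yes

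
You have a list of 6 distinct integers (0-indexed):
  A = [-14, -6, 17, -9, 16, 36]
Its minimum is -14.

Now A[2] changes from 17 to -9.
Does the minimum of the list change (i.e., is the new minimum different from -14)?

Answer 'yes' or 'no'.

Answer: no

Derivation:
Old min = -14
Change: A[2] 17 -> -9
Changed element was NOT the min; min changes only if -9 < -14.
New min = -14; changed? no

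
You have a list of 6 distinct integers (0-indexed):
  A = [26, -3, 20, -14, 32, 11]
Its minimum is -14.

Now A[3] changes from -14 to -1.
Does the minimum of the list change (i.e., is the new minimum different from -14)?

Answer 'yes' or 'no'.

Old min = -14
Change: A[3] -14 -> -1
Changed element was the min; new min must be rechecked.
New min = -3; changed? yes

Answer: yes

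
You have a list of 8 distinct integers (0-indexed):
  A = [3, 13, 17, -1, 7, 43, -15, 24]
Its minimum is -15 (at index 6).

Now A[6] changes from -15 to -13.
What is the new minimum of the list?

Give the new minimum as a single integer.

Old min = -15 (at index 6)
Change: A[6] -15 -> -13
Changed element WAS the min. Need to check: is -13 still <= all others?
  Min of remaining elements: -1
  New min = min(-13, -1) = -13

Answer: -13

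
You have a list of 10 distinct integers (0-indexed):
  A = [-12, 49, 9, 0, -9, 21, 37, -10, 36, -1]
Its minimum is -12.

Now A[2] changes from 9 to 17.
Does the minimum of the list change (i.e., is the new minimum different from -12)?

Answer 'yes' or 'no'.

Answer: no

Derivation:
Old min = -12
Change: A[2] 9 -> 17
Changed element was NOT the min; min changes only if 17 < -12.
New min = -12; changed? no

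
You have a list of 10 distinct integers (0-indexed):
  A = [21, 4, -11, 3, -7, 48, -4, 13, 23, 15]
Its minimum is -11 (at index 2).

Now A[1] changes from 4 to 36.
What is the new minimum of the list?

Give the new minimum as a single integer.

Old min = -11 (at index 2)
Change: A[1] 4 -> 36
Changed element was NOT the old min.
  New min = min(old_min, new_val) = min(-11, 36) = -11

Answer: -11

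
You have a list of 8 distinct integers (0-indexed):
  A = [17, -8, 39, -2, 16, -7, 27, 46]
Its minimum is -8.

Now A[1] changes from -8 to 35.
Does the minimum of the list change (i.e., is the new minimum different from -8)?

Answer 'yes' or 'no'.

Old min = -8
Change: A[1] -8 -> 35
Changed element was the min; new min must be rechecked.
New min = -7; changed? yes

Answer: yes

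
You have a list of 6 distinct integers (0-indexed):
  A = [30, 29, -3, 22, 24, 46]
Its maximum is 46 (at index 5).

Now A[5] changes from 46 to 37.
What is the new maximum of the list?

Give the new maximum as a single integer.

Answer: 37

Derivation:
Old max = 46 (at index 5)
Change: A[5] 46 -> 37
Changed element WAS the max -> may need rescan.
  Max of remaining elements: 30
  New max = max(37, 30) = 37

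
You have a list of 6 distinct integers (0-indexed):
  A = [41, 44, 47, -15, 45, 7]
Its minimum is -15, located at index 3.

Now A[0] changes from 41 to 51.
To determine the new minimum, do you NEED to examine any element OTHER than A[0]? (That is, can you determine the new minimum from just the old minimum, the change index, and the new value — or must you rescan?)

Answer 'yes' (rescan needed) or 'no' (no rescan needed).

Old min = -15 at index 3
Change at index 0: 41 -> 51
Index 0 was NOT the min. New min = min(-15, 51). No rescan of other elements needed.
Needs rescan: no

Answer: no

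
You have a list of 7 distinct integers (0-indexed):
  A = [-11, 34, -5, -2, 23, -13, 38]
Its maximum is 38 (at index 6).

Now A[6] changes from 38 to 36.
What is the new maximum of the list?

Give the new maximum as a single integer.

Answer: 36

Derivation:
Old max = 38 (at index 6)
Change: A[6] 38 -> 36
Changed element WAS the max -> may need rescan.
  Max of remaining elements: 34
  New max = max(36, 34) = 36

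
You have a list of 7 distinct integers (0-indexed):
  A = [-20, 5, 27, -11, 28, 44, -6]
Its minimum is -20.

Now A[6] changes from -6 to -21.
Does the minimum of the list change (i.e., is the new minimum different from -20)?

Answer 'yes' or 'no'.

Old min = -20
Change: A[6] -6 -> -21
Changed element was NOT the min; min changes only if -21 < -20.
New min = -21; changed? yes

Answer: yes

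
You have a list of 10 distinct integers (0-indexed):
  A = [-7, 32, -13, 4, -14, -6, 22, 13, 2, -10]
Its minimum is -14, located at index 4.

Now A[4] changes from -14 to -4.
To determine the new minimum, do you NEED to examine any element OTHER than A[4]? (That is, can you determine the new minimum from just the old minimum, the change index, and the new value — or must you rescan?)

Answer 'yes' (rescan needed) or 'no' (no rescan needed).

Answer: yes

Derivation:
Old min = -14 at index 4
Change at index 4: -14 -> -4
Index 4 WAS the min and new value -4 > old min -14. Must rescan other elements to find the new min.
Needs rescan: yes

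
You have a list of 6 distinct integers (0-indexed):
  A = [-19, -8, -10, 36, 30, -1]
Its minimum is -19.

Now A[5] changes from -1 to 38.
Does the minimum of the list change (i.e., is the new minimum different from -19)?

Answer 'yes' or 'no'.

Old min = -19
Change: A[5] -1 -> 38
Changed element was NOT the min; min changes only if 38 < -19.
New min = -19; changed? no

Answer: no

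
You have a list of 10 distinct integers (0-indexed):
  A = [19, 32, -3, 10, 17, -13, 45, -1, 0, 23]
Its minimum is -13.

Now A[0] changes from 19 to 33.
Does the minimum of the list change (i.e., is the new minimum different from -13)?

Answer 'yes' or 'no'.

Old min = -13
Change: A[0] 19 -> 33
Changed element was NOT the min; min changes only if 33 < -13.
New min = -13; changed? no

Answer: no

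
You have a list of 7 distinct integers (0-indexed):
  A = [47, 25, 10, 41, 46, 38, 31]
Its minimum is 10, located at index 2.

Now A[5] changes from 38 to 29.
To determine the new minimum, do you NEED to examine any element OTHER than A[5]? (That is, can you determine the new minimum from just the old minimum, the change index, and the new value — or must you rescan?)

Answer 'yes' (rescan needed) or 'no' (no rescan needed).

Old min = 10 at index 2
Change at index 5: 38 -> 29
Index 5 was NOT the min. New min = min(10, 29). No rescan of other elements needed.
Needs rescan: no

Answer: no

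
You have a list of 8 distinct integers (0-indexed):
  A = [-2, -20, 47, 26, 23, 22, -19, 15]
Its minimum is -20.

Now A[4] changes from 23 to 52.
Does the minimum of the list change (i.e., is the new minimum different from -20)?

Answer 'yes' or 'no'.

Old min = -20
Change: A[4] 23 -> 52
Changed element was NOT the min; min changes only if 52 < -20.
New min = -20; changed? no

Answer: no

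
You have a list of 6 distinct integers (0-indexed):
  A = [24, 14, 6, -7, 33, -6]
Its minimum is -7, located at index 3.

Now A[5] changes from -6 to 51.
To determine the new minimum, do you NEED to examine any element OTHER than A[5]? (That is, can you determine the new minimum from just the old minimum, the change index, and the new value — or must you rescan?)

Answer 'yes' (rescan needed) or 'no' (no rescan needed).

Answer: no

Derivation:
Old min = -7 at index 3
Change at index 5: -6 -> 51
Index 5 was NOT the min. New min = min(-7, 51). No rescan of other elements needed.
Needs rescan: no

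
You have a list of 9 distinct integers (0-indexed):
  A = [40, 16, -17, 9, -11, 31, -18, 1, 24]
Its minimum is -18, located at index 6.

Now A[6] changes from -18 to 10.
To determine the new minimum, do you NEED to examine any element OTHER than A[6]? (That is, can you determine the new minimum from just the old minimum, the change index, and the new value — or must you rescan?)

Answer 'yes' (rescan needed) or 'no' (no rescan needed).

Answer: yes

Derivation:
Old min = -18 at index 6
Change at index 6: -18 -> 10
Index 6 WAS the min and new value 10 > old min -18. Must rescan other elements to find the new min.
Needs rescan: yes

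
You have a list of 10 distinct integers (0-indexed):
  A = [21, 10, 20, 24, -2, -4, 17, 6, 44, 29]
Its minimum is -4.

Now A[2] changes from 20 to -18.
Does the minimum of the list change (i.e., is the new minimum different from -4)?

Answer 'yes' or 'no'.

Old min = -4
Change: A[2] 20 -> -18
Changed element was NOT the min; min changes only if -18 < -4.
New min = -18; changed? yes

Answer: yes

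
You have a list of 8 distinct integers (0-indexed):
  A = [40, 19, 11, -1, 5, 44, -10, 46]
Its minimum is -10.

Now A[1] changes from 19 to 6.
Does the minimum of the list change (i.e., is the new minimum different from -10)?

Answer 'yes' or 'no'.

Answer: no

Derivation:
Old min = -10
Change: A[1] 19 -> 6
Changed element was NOT the min; min changes only if 6 < -10.
New min = -10; changed? no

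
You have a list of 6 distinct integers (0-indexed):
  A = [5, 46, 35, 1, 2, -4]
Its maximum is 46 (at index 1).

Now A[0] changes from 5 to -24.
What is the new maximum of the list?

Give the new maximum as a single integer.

Answer: 46

Derivation:
Old max = 46 (at index 1)
Change: A[0] 5 -> -24
Changed element was NOT the old max.
  New max = max(old_max, new_val) = max(46, -24) = 46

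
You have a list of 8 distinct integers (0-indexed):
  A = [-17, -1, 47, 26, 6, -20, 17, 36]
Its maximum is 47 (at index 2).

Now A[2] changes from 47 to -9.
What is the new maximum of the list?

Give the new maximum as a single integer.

Answer: 36

Derivation:
Old max = 47 (at index 2)
Change: A[2] 47 -> -9
Changed element WAS the max -> may need rescan.
  Max of remaining elements: 36
  New max = max(-9, 36) = 36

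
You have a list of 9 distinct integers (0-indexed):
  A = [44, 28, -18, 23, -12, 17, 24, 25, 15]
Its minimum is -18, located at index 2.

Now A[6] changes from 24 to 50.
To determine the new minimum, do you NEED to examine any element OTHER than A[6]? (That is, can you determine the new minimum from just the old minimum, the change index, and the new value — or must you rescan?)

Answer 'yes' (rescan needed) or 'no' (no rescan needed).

Old min = -18 at index 2
Change at index 6: 24 -> 50
Index 6 was NOT the min. New min = min(-18, 50). No rescan of other elements needed.
Needs rescan: no

Answer: no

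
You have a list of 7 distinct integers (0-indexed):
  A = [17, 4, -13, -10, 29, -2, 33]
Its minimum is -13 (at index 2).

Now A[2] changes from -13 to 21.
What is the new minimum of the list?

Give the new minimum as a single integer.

Answer: -10

Derivation:
Old min = -13 (at index 2)
Change: A[2] -13 -> 21
Changed element WAS the min. Need to check: is 21 still <= all others?
  Min of remaining elements: -10
  New min = min(21, -10) = -10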